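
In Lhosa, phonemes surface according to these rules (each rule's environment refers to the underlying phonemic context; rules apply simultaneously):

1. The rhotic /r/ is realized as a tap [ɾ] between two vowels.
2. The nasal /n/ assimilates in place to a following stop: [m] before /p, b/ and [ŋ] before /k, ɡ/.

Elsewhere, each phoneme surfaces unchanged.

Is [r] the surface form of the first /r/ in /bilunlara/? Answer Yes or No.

No

/r/ meets the environment for rule 1 (between two vowels) → [ɾ].
The actual realization is [ɾ], not [r].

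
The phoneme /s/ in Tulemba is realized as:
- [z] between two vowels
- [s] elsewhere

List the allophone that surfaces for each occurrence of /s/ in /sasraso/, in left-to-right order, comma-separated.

[s], [s], [z]

Occurrence 1 (position 1): no conditioning environment matches → elsewhere allophone [s].
Occurrence 2 (position 3): no conditioning environment matches → elsewhere allophone [s].
Occurrence 3 (position 6): between two vowels → [z].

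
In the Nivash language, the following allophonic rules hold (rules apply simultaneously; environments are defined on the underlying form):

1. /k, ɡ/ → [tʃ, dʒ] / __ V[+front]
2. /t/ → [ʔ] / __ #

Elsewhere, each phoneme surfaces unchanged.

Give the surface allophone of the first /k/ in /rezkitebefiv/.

[tʃ]

/k/ (between /z/ and /i/) occurs before a front vowel → [tʃ] by rule 1.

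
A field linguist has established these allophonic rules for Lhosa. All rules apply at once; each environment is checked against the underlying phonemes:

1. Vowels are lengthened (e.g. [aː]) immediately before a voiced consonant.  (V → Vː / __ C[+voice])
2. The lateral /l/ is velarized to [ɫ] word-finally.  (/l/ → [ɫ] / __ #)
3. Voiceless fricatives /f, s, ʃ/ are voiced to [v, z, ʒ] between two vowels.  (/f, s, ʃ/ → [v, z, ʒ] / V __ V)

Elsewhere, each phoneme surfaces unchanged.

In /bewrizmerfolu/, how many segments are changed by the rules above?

Segments that undergo a rule: /e/ → [eː] (rule 1); /i/ → [iː] (rule 1); /e/ → [eː] (rule 1); /o/ → [oː] (rule 1).
All other segments surface unchanged.

4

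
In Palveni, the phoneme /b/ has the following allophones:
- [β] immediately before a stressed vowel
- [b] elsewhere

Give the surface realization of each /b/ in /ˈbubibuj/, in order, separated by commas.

[β], [b], [b]

Occurrence 1 (position 1): immediately before a stressed vowel → [β].
Occurrence 2 (position 3): no conditioning environment matches → elsewhere allophone [b].
Occurrence 3 (position 5): no conditioning environment matches → elsewhere allophone [b].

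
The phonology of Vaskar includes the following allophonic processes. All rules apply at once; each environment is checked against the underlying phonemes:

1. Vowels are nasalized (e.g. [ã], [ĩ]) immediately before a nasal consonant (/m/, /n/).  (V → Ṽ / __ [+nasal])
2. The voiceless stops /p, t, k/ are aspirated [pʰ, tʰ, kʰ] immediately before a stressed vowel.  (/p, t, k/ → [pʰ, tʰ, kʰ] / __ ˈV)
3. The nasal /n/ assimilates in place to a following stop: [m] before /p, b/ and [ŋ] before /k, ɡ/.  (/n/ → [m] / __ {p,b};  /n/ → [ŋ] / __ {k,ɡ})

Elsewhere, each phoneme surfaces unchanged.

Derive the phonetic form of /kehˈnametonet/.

[kehˈnãmetõnet]

/k/ (word-initial) is in the target of rule 2 but the environment (immediately before a stressed vowel) is not met → [k].
/e/ (between /k/ and /h/) fails the environment for rule 1, so it stays [e].
/n/ (between /h/ and /a/): rule 3 targets it, but not before a labial or velar stop → unchanged [n].
Rule 1 applies to /a/ (between /n/ and /m/: before a nasal consonant) → [ã].
/e/ (between /m/ and /t/): rule 1 targets it, but not before a nasal consonant → unchanged [e].
/t/ — between /e/ and /o/; rule 2 does not apply here → [t].
/o/ (between /t/ and /n/): before a nasal consonant, so rule 1 applies → [õ].
/n/ (between /o/ and /e/): rule 3 targets it, but not before a labial or velar stop → unchanged [n].
/e/ (between /n/ and /t/): rule 1 targets it, but not before a nasal consonant → unchanged [e].
/t/ (word-final) fails the environment for rule 2, so it stays [t].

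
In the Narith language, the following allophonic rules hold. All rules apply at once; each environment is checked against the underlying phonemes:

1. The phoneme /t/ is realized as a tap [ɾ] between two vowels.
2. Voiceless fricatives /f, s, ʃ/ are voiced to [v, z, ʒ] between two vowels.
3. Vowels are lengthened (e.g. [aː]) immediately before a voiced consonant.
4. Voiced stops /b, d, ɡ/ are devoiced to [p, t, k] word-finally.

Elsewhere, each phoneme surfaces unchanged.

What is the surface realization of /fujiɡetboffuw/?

/f/ — word-initial; rule 2 does not apply here → [f].
/u/ meets the environment for rule 3 (before a voiced consonant) → [uː].
/j/ (between /u/ and /i/) is unaffected → [j].
/i/ — between /j/ and /ɡ/, before a voiced consonant — surfaces as [iː] (rule 3).
/ɡ/ (between /i/ and /e/) fails the environment for rule 4, so it stays [ɡ].
/e/ — between /ɡ/ and /t/; rule 3 does not apply here → [e].
/t/ (between /e/ and /b/) is in the target of rule 1 but the environment (between two vowels) is not met → [t].
/b/ (between /t/ and /o/): rule 4 targets it, but not word-finally → unchanged [b].
/o/ (between /b/ and /f/) fails the environment for rule 3, so it stays [o].
/f/ (between /o/ and /f/) is in the target of rule 2 but the environment (between two vowels) is not met → [f].
/f/ (between /f/ and /u/) is in the target of rule 2 but the environment (between two vowels) is not met → [f].
/u/ (between /f/ and /w/): before a voiced consonant, so rule 3 applies → [uː].
/w/ (word-final) is unaffected → [w].

[fuːjiːɡetboffuːw]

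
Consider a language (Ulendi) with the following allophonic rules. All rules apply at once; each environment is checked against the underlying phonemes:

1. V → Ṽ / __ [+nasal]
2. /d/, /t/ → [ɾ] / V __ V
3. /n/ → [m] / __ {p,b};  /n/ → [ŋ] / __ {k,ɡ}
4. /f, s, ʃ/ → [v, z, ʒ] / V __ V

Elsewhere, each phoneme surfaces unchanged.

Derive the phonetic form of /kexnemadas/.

/e/ (between /k/ and /x/) fails the environment for rule 1, so it stays [e].
/n/ (between /x/ and /e/) is in the target of rule 3 but the environment (before a labial or velar stop) is not met → [n].
/e/ meets the environment for rule 1 (before a nasal consonant) → [ẽ].
/a/ (between /m/ and /d/): rule 1 targets it, but not before a nasal consonant → unchanged [a].
/d/ (between /a/ and /a/): between two vowels, so rule 2 applies → [ɾ].
/a/ — between /d/ and /s/; rule 1 does not apply here → [a].
/s/ (word-final) fails the environment for rule 4, so it stays [s].

[kexnẽmaɾas]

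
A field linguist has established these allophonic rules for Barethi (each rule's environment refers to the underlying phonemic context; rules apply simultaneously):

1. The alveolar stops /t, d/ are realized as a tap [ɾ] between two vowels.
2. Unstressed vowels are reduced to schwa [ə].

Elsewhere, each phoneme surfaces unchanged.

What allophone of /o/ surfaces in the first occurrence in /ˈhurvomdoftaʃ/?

[ə]

Rule 2 applies to /o/ (between /v/ and /m/: in an unstressed syllable) → [ə].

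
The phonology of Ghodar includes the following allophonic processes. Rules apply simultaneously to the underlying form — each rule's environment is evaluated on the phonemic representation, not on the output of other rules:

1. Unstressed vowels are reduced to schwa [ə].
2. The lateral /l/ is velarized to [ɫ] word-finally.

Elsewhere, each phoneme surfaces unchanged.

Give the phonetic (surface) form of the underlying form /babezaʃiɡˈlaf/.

/b/ — not in any rule's target class → [b].
/a/ (between /b/ and /b/) occurs in an unstressed syllable → [ə] by rule 1.
/b/ (between /a/ and /e/): no rule targets it → [b].
/e/ meets the environment for rule 1 (in an unstressed syllable) → [ə].
/z/ (between /e/ and /a/): no rule targets it → [z].
Rule 1 applies to /a/ (between /z/ and /ʃ/: in an unstressed syllable) → [ə].
/ʃ/ (between /a/ and /i/) is unaffected → [ʃ].
/i/ (between /ʃ/ and /ɡ/): in an unstressed syllable, so rule 1 applies → [ə].
/ɡ/ (between /i/ and /l/) is unaffected → [ɡ].
/l/ — between /ɡ/ and /a/; rule 2 does not apply here → [l].
/a/ (between /l/ and /f/) fails the environment for rule 1, so it stays [a].
/f/ — not in any rule's target class → [f].

[bəbəzəʃəɡˈlaf]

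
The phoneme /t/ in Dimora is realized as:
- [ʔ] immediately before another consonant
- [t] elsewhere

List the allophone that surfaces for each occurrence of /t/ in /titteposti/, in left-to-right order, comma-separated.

Occurrence 1 (position 1): no conditioning environment matches → elsewhere allophone [t].
Occurrence 2 (position 3): immediately before another consonant → [ʔ].
Occurrence 3 (position 4): no conditioning environment matches → elsewhere allophone [t].
Occurrence 4 (position 9): no conditioning environment matches → elsewhere allophone [t].

[t], [ʔ], [t], [t]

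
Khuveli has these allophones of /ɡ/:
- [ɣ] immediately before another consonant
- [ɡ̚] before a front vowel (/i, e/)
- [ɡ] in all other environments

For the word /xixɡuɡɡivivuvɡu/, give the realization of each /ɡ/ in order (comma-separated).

[ɡ], [ɣ], [ɡ̚], [ɡ]

Occurrence 1 (position 4): no conditioning environment matches → elsewhere allophone [ɡ].
Occurrence 2 (position 6): immediately before another consonant → [ɣ].
Occurrence 3 (position 7): before a front vowel (/i, e/) → [ɡ̚].
Occurrence 4 (position 14): no conditioning environment matches → elsewhere allophone [ɡ].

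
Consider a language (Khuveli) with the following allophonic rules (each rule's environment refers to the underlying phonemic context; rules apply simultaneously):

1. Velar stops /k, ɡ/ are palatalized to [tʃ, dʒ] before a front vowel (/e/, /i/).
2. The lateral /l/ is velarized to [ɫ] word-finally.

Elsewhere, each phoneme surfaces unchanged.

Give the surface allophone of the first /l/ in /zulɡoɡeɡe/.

[l]

/l/ (between /u/ and /ɡ/) fails the environment for rule 2, so it stays [l].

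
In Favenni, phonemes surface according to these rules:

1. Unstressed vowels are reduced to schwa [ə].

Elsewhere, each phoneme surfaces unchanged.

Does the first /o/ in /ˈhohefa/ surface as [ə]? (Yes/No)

/o/ (between /h/ and /h/) fails the environment for rule 1, so it stays [o].
The actual realization is [o], not [ə].

No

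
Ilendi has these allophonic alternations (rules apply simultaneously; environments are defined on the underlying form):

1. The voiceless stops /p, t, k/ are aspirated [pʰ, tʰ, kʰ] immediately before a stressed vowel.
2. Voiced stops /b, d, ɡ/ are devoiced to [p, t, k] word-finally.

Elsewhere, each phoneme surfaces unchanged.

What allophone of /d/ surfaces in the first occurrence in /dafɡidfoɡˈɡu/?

[d]

/d/ (word-initial): rule 2 targets it, but not word-finally → unchanged [d].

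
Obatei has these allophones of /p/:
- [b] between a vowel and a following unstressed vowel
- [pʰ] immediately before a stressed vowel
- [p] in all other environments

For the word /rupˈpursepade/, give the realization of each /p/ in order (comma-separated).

[p], [pʰ], [b]

Occurrence 1 (position 3): no conditioning environment matches → elsewhere allophone [p].
Occurrence 2 (position 4): immediately before a stressed vowel → [pʰ].
Occurrence 3 (position 9): between a vowel and a following unstressed vowel → [b].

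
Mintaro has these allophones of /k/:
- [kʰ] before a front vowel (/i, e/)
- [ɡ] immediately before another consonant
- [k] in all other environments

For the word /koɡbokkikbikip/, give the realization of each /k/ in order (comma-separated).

[k], [ɡ], [kʰ], [ɡ], [kʰ]

Occurrence 1 (position 1): no conditioning environment matches → elsewhere allophone [k].
Occurrence 2 (position 6): immediately before another consonant → [ɡ].
Occurrence 3 (position 7): before a front vowel (/i, e/) → [kʰ].
Occurrence 4 (position 9): immediately before another consonant → [ɡ].
Occurrence 5 (position 12): before a front vowel (/i, e/) → [kʰ].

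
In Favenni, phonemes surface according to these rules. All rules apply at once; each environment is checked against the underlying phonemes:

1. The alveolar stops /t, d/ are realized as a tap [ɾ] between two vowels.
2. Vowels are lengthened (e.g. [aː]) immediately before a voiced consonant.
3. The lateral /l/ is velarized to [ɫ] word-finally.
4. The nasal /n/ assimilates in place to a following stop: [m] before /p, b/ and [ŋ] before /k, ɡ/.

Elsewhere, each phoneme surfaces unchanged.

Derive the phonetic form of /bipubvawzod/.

[bipuːbvaːwzoːd]

/b/ (word-initial) is unaffected → [b].
/i/ (between /b/ and /p/): rule 2 targets it, but not before a voiced consonant → unchanged [i].
/p/ stays [p].
/u/ meets the environment for rule 2 (before a voiced consonant) → [uː].
/b/ stays [b].
/v/ (between /b/ and /a/): no rule targets it → [v].
/a/ (between /v/ and /w/) occurs before a voiced consonant → [aː] by rule 2.
/w/ (between /a/ and /z/) is unaffected → [w].
/z/ stays [z].
/o/ meets the environment for rule 2 (before a voiced consonant) → [oː].
/d/ (word-final) is in the target of rule 1 but the environment (between two vowels) is not met → [d].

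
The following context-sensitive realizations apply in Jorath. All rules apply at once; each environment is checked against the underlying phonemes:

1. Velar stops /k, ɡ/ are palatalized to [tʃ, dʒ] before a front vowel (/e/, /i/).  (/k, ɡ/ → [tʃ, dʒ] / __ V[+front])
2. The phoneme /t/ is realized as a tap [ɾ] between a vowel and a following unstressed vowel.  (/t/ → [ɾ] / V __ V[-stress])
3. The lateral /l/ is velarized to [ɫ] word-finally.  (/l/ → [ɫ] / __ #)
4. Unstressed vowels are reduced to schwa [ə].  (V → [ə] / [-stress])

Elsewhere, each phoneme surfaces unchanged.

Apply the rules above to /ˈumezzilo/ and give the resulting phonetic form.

/u/ (word-initial) fails the environment for rule 4, so it stays [u].
/e/ (between /m/ and /z/): in an unstressed syllable, so rule 4 applies → [ə].
/i/ meets the environment for rule 4 (in an unstressed syllable) → [ə].
/l/ (between /i/ and /o/) fails the environment for rule 3, so it stays [l].
/o/ — word-final, in an unstressed syllable — surfaces as [ə] (rule 4).

[ˈuməzzələ]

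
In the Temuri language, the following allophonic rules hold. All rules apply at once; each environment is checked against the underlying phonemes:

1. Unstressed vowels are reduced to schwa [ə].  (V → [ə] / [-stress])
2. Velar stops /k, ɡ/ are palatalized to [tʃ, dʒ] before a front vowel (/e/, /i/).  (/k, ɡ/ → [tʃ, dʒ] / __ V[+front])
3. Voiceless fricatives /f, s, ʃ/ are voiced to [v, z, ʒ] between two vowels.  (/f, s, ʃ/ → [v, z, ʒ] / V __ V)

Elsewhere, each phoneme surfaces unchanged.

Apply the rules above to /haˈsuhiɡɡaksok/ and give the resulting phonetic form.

[həˈzuhəɡɡəksək]

/h/ (word-initial) is unaffected → [h].
Rule 1 applies to /a/ (between /h/ and /s/: in an unstressed syllable) → [ə].
/s/ (between /a/ and /u/): between two vowels, so rule 3 applies → [z].
/u/ (between /s/ and /h/) is in the target of rule 1 but the environment (in an unstressed syllable) is not met → [u].
/h/ (between /u/ and /i/) is unaffected → [h].
/i/ — between /h/ and /ɡ/, in an unstressed syllable — surfaces as [ə] (rule 1).
/ɡ/ — between /i/ and /ɡ/; rule 2 does not apply here → [ɡ].
/ɡ/ — between /ɡ/ and /a/; rule 2 does not apply here → [ɡ].
/a/ — between /ɡ/ and /k/, in an unstressed syllable — surfaces as [ə] (rule 1).
/k/ (between /a/ and /s/) is in the target of rule 2 but the environment (before a front vowel) is not met → [k].
/s/ (between /k/ and /o/): rule 3 targets it, but not between two vowels → unchanged [s].
/o/ (between /s/ and /k/) occurs in an unstressed syllable → [ə] by rule 1.
/k/ (word-final) fails the environment for rule 2, so it stays [k].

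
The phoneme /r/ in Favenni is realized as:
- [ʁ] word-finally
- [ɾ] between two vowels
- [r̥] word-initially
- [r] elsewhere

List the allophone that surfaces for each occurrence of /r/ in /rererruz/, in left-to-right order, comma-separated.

[r̥], [ɾ], [r], [r]

Occurrence 1 (position 1): word-initially → [r̥].
Occurrence 2 (position 3): between two vowels → [ɾ].
Occurrence 3 (position 5): no conditioning environment matches → elsewhere allophone [r].
Occurrence 4 (position 6): no conditioning environment matches → elsewhere allophone [r].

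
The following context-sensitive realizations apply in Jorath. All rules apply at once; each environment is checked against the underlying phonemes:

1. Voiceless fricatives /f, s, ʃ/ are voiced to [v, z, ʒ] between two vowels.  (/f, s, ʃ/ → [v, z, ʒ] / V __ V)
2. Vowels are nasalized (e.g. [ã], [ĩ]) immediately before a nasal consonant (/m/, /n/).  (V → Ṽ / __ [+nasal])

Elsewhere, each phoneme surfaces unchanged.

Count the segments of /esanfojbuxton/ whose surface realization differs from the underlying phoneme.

3

Segments that undergo a rule: /s/ → [z] (rule 1); /a/ → [ã] (rule 2); /o/ → [õ] (rule 2).
All other segments surface unchanged.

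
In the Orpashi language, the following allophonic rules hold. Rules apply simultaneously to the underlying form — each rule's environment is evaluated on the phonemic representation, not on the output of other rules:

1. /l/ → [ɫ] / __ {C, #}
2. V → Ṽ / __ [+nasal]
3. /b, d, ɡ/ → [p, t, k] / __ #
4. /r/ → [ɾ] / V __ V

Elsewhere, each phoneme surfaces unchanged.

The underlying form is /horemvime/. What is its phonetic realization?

/h/ (word-initial): no rule targets it → [h].
/o/ (between /h/ and /r/) is in the target of rule 2 but the environment (before a nasal consonant) is not met → [o].
/r/ meets the environment for rule 4 (between two vowels) → [ɾ].
Rule 2 applies to /e/ (between /r/ and /m/: before a nasal consonant) → [ẽ].
/m/ — not in any rule's target class → [m].
/v/ stays [v].
/i/ (between /v/ and /m/): before a nasal consonant, so rule 2 applies → [ĩ].
/m/ — not in any rule's target class → [m].
/e/ — word-final; rule 2 does not apply here → [e].

[hoɾẽmvĩme]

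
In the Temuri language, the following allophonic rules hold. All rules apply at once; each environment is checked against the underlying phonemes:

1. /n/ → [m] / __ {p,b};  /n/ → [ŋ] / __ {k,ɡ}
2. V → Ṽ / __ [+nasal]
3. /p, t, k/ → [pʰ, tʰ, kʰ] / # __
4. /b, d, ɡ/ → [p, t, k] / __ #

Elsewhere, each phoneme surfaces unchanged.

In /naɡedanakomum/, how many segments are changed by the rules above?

Segments that undergo a rule: /a/ → [ã] (rule 2); /o/ → [õ] (rule 2); /u/ → [ũ] (rule 2).
All other segments surface unchanged.

3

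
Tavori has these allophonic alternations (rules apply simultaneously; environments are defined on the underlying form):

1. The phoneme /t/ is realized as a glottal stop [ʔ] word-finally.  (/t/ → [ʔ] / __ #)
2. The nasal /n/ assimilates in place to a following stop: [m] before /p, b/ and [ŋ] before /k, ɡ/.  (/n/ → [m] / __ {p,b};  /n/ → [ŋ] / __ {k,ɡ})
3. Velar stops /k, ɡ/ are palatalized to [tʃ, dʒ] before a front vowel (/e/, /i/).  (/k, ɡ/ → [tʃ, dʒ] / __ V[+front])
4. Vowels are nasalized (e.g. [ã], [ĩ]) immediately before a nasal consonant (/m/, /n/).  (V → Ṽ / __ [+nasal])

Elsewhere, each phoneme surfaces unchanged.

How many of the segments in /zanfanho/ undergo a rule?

2

Segments that undergo a rule: /a/ → [ã] (rule 4); /a/ → [ã] (rule 4).
All other segments surface unchanged.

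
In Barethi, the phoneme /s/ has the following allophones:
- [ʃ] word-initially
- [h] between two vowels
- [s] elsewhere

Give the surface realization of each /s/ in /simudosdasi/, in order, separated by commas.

Occurrence 1 (position 1): word-initially → [ʃ].
Occurrence 2 (position 7): no conditioning environment matches → elsewhere allophone [s].
Occurrence 3 (position 10): between two vowels → [h].

[ʃ], [s], [h]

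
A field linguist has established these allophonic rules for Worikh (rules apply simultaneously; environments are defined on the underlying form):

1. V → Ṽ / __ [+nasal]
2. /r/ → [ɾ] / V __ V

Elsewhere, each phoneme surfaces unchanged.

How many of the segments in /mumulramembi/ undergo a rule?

Segments that undergo a rule: /u/ → [ũ] (rule 1); /a/ → [ã] (rule 1); /e/ → [ẽ] (rule 1).
All other segments surface unchanged.

3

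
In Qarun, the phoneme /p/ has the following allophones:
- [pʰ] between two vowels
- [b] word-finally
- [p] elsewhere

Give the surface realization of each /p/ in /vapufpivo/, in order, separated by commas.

Occurrence 1 (position 3): between two vowels → [pʰ].
Occurrence 2 (position 6): no conditioning environment matches → elsewhere allophone [p].

[pʰ], [p]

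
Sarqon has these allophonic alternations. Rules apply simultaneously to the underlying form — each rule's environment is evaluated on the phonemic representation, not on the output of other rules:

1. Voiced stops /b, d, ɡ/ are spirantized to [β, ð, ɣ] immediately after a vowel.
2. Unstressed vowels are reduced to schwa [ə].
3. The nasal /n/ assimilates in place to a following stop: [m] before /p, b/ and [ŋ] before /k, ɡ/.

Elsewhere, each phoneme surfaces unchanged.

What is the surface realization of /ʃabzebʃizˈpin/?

[ʃəβzəβʃəzˈpin]

/a/ (between /ʃ/ and /b/): in an unstressed syllable, so rule 2 applies → [ə].
/b/ meets the environment for rule 1 (immediately after a vowel) → [β].
/e/ — between /z/ and /b/, in an unstressed syllable — surfaces as [ə] (rule 2).
Rule 1 applies to /b/ (between /e/ and /ʃ/: immediately after a vowel) → [β].
/i/ (between /ʃ/ and /z/) occurs in an unstressed syllable → [ə] by rule 2.
/i/ (between /p/ and /n/) is in the target of rule 2 but the environment (in an unstressed syllable) is not met → [i].
/n/ (word-final) fails the environment for rule 3, so it stays [n].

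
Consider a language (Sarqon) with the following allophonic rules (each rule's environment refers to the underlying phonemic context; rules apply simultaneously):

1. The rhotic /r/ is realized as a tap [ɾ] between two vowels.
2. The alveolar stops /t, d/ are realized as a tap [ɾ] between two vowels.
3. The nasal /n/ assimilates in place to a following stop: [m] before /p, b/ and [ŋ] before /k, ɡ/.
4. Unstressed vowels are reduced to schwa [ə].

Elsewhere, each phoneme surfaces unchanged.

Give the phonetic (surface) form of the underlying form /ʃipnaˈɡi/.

[ʃəpnəˈɡi]

/ʃ/ stays [ʃ].
/i/ — between /ʃ/ and /p/, in an unstressed syllable — surfaces as [ə] (rule 4).
/p/ stays [p].
/n/ (between /p/ and /a/): rule 3 targets it, but not before a labial or velar stop → unchanged [n].
/a/ meets the environment for rule 4 (in an unstressed syllable) → [ə].
/ɡ/ (between /a/ and /i/): no rule targets it → [ɡ].
/i/ — word-final; rule 4 does not apply here → [i].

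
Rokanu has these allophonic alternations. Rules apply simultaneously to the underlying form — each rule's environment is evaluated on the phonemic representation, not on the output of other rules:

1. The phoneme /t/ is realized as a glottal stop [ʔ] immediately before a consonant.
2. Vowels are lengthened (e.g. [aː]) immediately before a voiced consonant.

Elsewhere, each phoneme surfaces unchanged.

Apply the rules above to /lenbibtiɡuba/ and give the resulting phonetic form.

/e/ meets the environment for rule 2 (before a voiced consonant) → [eː].
/i/ (between /b/ and /b/): before a voiced consonant, so rule 2 applies → [iː].
/t/ (between /b/ and /i/) fails the environment for rule 1, so it stays [t].
Rule 2 applies to /i/ (between /t/ and /ɡ/: before a voiced consonant) → [iː].
Rule 2 applies to /u/ (between /ɡ/ and /b/: before a voiced consonant) → [uː].
/a/ (word-final): rule 2 targets it, but not before a voiced consonant → unchanged [a].

[leːnbiːbtiːɡuːba]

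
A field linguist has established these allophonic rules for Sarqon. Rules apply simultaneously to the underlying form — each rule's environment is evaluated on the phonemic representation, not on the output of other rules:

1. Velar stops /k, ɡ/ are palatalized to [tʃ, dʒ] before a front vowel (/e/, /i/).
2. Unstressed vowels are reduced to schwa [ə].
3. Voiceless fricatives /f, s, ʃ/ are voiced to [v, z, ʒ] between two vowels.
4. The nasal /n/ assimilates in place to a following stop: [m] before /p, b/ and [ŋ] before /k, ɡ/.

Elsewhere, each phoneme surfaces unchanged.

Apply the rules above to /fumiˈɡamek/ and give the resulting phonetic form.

[fəməˈɡamək]

/f/ — word-initial; rule 3 does not apply here → [f].
/u/ (between /f/ and /m/) occurs in an unstressed syllable → [ə] by rule 2.
/m/ — not in any rule's target class → [m].
/i/ meets the environment for rule 2 (in an unstressed syllable) → [ə].
/ɡ/ — between /i/ and /a/; rule 1 does not apply here → [ɡ].
/a/ — between /ɡ/ and /m/; rule 2 does not apply here → [a].
/m/ (between /a/ and /e/): no rule targets it → [m].
/e/ — between /m/ and /k/, in an unstressed syllable — surfaces as [ə] (rule 2).
/k/ (word-final) fails the environment for rule 1, so it stays [k].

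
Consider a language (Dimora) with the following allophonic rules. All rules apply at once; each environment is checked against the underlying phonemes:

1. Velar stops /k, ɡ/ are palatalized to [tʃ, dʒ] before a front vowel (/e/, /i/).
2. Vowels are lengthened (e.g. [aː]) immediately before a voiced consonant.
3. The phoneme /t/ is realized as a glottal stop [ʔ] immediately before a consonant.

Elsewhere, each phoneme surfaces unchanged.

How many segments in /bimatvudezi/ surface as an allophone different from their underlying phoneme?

Segments that undergo a rule: /i/ → [iː] (rule 2); /t/ → [ʔ] (rule 3); /u/ → [uː] (rule 2); /e/ → [eː] (rule 2).
All other segments surface unchanged.

4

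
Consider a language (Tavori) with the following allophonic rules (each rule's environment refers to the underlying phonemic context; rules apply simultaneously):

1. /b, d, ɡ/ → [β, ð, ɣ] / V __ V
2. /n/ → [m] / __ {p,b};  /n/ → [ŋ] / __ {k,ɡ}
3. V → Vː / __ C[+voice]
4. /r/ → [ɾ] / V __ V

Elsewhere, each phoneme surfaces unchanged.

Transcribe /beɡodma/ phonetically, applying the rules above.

[beːɣoːdma]

/b/ — word-initial; rule 1 does not apply here → [b].
/e/ (between /b/ and /ɡ/) occurs before a voiced consonant → [eː] by rule 3.
/ɡ/ (between /e/ and /o/) occurs between two vowels → [ɣ] by rule 1.
/o/ (between /ɡ/ and /d/) occurs before a voiced consonant → [oː] by rule 3.
/d/ — between /o/ and /m/; rule 1 does not apply here → [d].
/m/ (between /d/ and /a/): no rule targets it → [m].
/a/ (word-final) fails the environment for rule 3, so it stays [a].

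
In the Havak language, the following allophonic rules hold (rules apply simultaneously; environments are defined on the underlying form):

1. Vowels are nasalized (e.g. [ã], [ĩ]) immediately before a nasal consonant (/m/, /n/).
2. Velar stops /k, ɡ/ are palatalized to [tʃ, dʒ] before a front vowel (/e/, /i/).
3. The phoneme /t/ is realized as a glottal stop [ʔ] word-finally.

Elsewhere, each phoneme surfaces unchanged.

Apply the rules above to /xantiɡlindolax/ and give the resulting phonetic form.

[xãntiɡlĩndolax]

/x/ — not in any rule's target class → [x].
/a/ (between /x/ and /n/): before a nasal consonant, so rule 1 applies → [ã].
/n/ — not in any rule's target class → [n].
/t/ (between /n/ and /i/) is in the target of rule 3 but the environment (word-finally) is not met → [t].
/i/ (between /t/ and /ɡ/) is in the target of rule 1 but the environment (before a nasal consonant) is not met → [i].
/ɡ/ (between /i/ and /l/) is in the target of rule 2 but the environment (before a front vowel) is not met → [ɡ].
/l/ (between /ɡ/ and /i/): no rule targets it → [l].
/i/ (between /l/ and /n/) occurs before a nasal consonant → [ĩ] by rule 1.
/n/ — not in any rule's target class → [n].
/d/ (between /n/ and /o/) is unaffected → [d].
/o/ — between /d/ and /l/; rule 1 does not apply here → [o].
/l/ (between /o/ and /a/) is unaffected → [l].
/a/ — between /l/ and /x/; rule 1 does not apply here → [a].
/x/ (word-final) is unaffected → [x].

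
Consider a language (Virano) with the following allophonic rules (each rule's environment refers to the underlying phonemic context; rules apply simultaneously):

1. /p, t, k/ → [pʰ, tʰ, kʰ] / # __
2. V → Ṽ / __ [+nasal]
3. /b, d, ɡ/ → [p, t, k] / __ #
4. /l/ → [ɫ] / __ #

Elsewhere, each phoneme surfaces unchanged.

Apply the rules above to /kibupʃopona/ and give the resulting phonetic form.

[kʰibupʃopõna]

/k/ (word-initial) occurs word-initially → [kʰ] by rule 1.
/i/ — between /k/ and /b/; rule 2 does not apply here → [i].
/b/ — between /i/ and /u/; rule 3 does not apply here → [b].
/u/ (between /b/ and /p/): rule 2 targets it, but not before a nasal consonant → unchanged [u].
/p/ (between /u/ and /ʃ/) fails the environment for rule 1, so it stays [p].
/ʃ/ (between /p/ and /o/): no rule targets it → [ʃ].
/o/ (between /ʃ/ and /p/) fails the environment for rule 2, so it stays [o].
/p/ (between /o/ and /o/) is in the target of rule 1 but the environment (word-initially) is not met → [p].
Rule 2 applies to /o/ (between /p/ and /n/: before a nasal consonant) → [õ].
/n/ stays [n].
/a/ — word-final; rule 2 does not apply here → [a].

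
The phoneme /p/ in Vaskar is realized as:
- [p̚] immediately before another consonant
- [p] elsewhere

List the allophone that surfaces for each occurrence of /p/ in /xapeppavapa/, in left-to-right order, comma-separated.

Occurrence 1 (position 3): no conditioning environment matches → elsewhere allophone [p].
Occurrence 2 (position 5): immediately before another consonant → [p̚].
Occurrence 3 (position 6): no conditioning environment matches → elsewhere allophone [p].
Occurrence 4 (position 10): no conditioning environment matches → elsewhere allophone [p].

[p], [p̚], [p], [p]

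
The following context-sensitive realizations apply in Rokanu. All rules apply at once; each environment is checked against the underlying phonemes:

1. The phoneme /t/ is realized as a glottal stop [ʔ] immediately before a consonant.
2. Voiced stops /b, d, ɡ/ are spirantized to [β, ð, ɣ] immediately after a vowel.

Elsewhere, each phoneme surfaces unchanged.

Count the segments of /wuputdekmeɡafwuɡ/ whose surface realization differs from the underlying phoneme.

3

Segments that undergo a rule: /t/ → [ʔ] (rule 1); /ɡ/ → [ɣ] (rule 2); /ɡ/ → [ɣ] (rule 2).
All other segments surface unchanged.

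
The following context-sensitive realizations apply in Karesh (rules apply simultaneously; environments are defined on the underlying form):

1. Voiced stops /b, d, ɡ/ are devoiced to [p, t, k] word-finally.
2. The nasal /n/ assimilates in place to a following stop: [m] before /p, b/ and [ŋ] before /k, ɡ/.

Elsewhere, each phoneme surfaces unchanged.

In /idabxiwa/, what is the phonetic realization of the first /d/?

[d]

/d/ (between /i/ and /a/) is in the target of rule 1 but the environment (word-finally) is not met → [d].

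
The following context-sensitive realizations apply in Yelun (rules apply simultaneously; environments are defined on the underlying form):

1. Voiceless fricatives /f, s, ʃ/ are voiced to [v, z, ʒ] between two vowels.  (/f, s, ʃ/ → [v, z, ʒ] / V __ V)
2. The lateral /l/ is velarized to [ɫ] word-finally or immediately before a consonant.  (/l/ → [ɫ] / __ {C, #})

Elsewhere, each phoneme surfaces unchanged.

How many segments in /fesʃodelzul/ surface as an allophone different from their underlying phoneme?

2

Segments that undergo a rule: /l/ → [ɫ] (rule 2); /l/ → [ɫ] (rule 2).
All other segments surface unchanged.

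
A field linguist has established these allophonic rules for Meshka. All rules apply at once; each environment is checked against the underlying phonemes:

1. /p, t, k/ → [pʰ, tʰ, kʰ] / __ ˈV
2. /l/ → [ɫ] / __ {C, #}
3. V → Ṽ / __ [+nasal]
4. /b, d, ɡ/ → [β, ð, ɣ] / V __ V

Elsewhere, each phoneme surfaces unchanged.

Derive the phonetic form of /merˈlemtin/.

[merˈlẽmtĩn]

/m/ stays [m].
/e/ (between /m/ and /r/) fails the environment for rule 3, so it stays [e].
/r/ stays [r].
/l/ (between /r/ and /e/) fails the environment for rule 2, so it stays [l].
/e/ meets the environment for rule 3 (before a nasal consonant) → [ẽ].
/m/ (between /e/ and /t/) is unaffected → [m].
/t/ (between /m/ and /i/) is in the target of rule 1 but the environment (immediately before a stressed vowel) is not met → [t].
Rule 3 applies to /i/ (between /t/ and /n/: before a nasal consonant) → [ĩ].
/n/ stays [n].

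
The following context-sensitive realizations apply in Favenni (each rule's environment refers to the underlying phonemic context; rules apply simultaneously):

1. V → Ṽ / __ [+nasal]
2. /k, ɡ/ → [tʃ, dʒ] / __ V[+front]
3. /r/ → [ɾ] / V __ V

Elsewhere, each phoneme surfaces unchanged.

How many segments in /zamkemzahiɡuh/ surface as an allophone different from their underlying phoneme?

Segments that undergo a rule: /a/ → [ã] (rule 1); /k/ → [tʃ] (rule 2); /e/ → [ẽ] (rule 1).
All other segments surface unchanged.

3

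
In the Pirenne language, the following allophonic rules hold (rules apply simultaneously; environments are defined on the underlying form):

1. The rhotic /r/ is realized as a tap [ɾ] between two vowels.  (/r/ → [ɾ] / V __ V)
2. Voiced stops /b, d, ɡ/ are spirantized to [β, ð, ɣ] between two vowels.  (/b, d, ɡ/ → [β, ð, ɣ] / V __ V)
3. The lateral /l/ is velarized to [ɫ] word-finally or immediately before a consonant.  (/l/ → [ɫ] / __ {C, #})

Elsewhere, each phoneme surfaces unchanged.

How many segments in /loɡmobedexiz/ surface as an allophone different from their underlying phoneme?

Segments that undergo a rule: /b/ → [β] (rule 2); /d/ → [ð] (rule 2).
All other segments surface unchanged.

2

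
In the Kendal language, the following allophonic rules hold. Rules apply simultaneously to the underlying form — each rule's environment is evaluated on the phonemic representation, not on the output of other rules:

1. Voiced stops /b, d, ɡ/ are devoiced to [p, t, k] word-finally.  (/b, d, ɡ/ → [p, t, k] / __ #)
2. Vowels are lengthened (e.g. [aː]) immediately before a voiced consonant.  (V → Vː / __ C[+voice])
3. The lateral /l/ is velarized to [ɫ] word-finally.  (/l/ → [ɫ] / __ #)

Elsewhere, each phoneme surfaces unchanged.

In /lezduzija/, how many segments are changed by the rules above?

3

Segments that undergo a rule: /e/ → [eː] (rule 2); /u/ → [uː] (rule 2); /i/ → [iː] (rule 2).
All other segments surface unchanged.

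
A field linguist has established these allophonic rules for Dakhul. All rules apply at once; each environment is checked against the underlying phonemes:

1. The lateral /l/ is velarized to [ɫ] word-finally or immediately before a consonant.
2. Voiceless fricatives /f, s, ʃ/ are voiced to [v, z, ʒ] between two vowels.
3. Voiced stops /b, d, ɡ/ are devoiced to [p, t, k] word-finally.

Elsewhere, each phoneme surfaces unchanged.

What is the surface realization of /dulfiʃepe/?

[duɫfiʒepe]

/d/ (word-initial) is in the target of rule 3 but the environment (word-finally) is not met → [d].
/u/ — not in any rule's target class → [u].
/l/ — between /u/ and /f/, word-finally or immediately before a consonant — surfaces as [ɫ] (rule 1).
/f/ (between /l/ and /i/) fails the environment for rule 2, so it stays [f].
/i/ — not in any rule's target class → [i].
/ʃ/ (between /i/ and /e/) occurs between two vowels → [ʒ] by rule 2.
/e/ — not in any rule's target class → [e].
/p/ — not in any rule's target class → [p].
/e/ stays [e].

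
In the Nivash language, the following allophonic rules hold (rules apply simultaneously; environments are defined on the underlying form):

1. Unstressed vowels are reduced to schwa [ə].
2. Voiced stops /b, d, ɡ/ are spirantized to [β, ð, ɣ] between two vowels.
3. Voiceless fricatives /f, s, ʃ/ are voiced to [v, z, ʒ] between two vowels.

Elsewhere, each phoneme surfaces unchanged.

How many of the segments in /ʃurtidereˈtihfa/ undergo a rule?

Segments that undergo a rule: /u/ → [ə] (rule 1); /i/ → [ə] (rule 1); /d/ → [ð] (rule 2); /e/ → [ə] (rule 1); /e/ → [ə] (rule 1); /a/ → [ə] (rule 1).
All other segments surface unchanged.

6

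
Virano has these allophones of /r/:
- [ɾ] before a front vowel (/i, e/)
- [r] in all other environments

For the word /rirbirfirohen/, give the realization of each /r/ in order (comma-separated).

Occurrence 1 (position 1): before a front vowel (/i, e/) → [ɾ].
Occurrence 2 (position 3): no conditioning environment matches → elsewhere allophone [r].
Occurrence 3 (position 6): no conditioning environment matches → elsewhere allophone [r].
Occurrence 4 (position 9): no conditioning environment matches → elsewhere allophone [r].

[ɾ], [r], [r], [r]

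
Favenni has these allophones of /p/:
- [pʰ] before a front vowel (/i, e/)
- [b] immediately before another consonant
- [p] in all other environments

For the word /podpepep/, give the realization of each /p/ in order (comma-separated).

Occurrence 1 (position 1): no conditioning environment matches → elsewhere allophone [p].
Occurrence 2 (position 4): before a front vowel (/i, e/) → [pʰ].
Occurrence 3 (position 6): before a front vowel (/i, e/) → [pʰ].
Occurrence 4 (position 8): no conditioning environment matches → elsewhere allophone [p].

[p], [pʰ], [pʰ], [p]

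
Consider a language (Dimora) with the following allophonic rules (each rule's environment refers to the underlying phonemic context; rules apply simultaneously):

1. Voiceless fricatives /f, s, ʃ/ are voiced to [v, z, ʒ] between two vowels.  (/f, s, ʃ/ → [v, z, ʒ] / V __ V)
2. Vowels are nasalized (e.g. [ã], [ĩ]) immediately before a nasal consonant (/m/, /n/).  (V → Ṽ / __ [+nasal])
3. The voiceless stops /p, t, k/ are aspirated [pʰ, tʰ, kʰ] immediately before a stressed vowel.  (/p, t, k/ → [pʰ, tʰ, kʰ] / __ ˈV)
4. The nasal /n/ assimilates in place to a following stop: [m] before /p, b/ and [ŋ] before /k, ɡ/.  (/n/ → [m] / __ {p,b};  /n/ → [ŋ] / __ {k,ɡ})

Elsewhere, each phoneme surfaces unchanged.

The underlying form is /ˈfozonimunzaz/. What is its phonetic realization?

/f/ — word-initial; rule 1 does not apply here → [f].
/o/ — between /f/ and /z/; rule 2 does not apply here → [o].
/z/ (between /o/ and /o/) is unaffected → [z].
/o/ meets the environment for rule 2 (before a nasal consonant) → [õ].
/n/ — between /o/ and /i/; rule 4 does not apply here → [n].
/i/ (between /n/ and /m/): before a nasal consonant, so rule 2 applies → [ĩ].
/m/ (between /i/ and /u/) is unaffected → [m].
/u/ (between /m/ and /n/) occurs before a nasal consonant → [ũ] by rule 2.
/n/ (between /u/ and /z/) fails the environment for rule 4, so it stays [n].
/z/ — not in any rule's target class → [z].
/a/ (between /z/ and /z/): rule 2 targets it, but not before a nasal consonant → unchanged [a].
/z/ — not in any rule's target class → [z].

[ˈfozõnĩmũnzaz]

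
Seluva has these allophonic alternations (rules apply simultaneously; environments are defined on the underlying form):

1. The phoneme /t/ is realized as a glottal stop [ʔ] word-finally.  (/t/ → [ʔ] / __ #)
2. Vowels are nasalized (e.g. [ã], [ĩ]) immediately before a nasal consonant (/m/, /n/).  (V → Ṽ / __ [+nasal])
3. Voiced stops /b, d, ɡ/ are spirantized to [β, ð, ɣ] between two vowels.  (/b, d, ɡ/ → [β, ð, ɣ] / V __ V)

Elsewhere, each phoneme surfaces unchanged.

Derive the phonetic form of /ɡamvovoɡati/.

/ɡ/ (word-initial) fails the environment for rule 3, so it stays [ɡ].
/a/ — between /ɡ/ and /m/, before a nasal consonant — surfaces as [ã] (rule 2).
/m/ stays [m].
/v/ (between /m/ and /o/): no rule targets it → [v].
/o/ (between /v/ and /v/) is in the target of rule 2 but the environment (before a nasal consonant) is not met → [o].
/v/ stays [v].
/o/ (between /v/ and /ɡ/): rule 2 targets it, but not before a nasal consonant → unchanged [o].
/ɡ/ meets the environment for rule 3 (between two vowels) → [ɣ].
/a/ (between /ɡ/ and /t/) is in the target of rule 2 but the environment (before a nasal consonant) is not met → [a].
/t/ (between /a/ and /i/) fails the environment for rule 1, so it stays [t].
/i/ (word-final) is in the target of rule 2 but the environment (before a nasal consonant) is not met → [i].

[ɡãmvovoɣati]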